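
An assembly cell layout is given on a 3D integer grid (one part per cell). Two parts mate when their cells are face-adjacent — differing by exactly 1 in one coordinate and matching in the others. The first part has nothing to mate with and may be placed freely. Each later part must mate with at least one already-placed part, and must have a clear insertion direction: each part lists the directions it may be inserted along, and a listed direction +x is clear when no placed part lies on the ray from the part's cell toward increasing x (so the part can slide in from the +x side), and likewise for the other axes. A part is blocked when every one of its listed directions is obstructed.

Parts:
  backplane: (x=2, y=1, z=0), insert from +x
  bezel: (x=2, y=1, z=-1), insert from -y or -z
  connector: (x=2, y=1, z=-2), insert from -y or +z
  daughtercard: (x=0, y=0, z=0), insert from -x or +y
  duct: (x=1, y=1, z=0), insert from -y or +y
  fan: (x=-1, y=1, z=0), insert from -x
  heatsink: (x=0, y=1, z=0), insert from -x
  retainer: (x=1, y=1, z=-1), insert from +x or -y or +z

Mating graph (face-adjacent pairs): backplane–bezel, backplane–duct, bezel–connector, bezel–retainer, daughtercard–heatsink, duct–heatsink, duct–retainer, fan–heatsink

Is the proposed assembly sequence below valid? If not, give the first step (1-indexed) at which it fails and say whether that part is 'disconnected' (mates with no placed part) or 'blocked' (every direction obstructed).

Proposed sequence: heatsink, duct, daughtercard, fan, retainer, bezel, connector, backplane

1. heatsink@(0, 1, 0) [-x clear] — {heatsink}
2. duct@(1, 1, 0) [-y clear] — {duct, heatsink}
3. daughtercard@(0, 0, 0) [-x clear] — {daughtercard, duct, heatsink}
4. fan@(-1, 1, 0) [-x clear] — {daughtercard, duct, fan, heatsink}
5. retainer@(1, 1, -1) [+x clear] — {daughtercard, duct, fan, heatsink, retainer}
6. bezel@(2, 1, -1) [-y clear] — {bezel, daughtercard, duct, fan, heatsink, retainer}
7. connector@(2, 1, -2) [-y clear] — {bezel, connector, daughtercard, duct, fan, heatsink, retainer}
8. backplane@(2, 1, 0) [+x clear] — {backplane, bezel, connector, daughtercard, duct, fan, heatsink, retainer}

Valid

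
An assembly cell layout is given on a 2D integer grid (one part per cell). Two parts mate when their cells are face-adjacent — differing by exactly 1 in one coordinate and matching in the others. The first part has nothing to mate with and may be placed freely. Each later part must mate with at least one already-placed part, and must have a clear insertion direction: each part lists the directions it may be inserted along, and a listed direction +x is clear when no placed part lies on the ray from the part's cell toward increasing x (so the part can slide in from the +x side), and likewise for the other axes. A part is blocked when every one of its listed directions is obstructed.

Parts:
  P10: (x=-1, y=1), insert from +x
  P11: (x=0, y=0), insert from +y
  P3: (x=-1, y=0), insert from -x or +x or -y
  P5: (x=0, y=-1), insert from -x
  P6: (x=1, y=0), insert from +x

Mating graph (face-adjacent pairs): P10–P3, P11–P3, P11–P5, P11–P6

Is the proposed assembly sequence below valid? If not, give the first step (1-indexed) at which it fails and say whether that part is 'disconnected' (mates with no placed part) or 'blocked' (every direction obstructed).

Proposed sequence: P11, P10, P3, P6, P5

1. P11@(0, 0) [+y clear] — {P11}
2. P10@(-1, 1) — no placed neighbour ⇒ disconnected

Invalid at step 2 (disconnected)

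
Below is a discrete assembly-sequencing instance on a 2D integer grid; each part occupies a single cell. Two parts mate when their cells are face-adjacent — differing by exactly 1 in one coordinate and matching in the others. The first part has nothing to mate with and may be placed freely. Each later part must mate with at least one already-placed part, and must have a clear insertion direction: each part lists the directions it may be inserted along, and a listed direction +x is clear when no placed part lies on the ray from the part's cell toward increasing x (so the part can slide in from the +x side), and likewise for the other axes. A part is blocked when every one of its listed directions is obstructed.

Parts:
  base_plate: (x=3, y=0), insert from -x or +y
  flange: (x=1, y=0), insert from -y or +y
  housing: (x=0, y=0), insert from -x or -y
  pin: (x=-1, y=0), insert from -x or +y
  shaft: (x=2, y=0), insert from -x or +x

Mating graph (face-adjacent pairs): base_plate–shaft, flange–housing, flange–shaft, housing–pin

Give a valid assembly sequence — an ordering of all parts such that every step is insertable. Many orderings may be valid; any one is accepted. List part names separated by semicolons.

1. flange@(1, 0) [-y clear] — {flange}
2. housing@(0, 0) [-x clear] — {flange, housing}
3. pin@(-1, 0) [-x clear] — {flange, housing, pin}
4. shaft@(2, 0) [+x clear] — {flange, housing, pin, shaft}
5. base_plate@(3, 0) [+y clear] — {base_plate, flange, housing, pin, shaft}

flange; housing; pin; shaft; base_plate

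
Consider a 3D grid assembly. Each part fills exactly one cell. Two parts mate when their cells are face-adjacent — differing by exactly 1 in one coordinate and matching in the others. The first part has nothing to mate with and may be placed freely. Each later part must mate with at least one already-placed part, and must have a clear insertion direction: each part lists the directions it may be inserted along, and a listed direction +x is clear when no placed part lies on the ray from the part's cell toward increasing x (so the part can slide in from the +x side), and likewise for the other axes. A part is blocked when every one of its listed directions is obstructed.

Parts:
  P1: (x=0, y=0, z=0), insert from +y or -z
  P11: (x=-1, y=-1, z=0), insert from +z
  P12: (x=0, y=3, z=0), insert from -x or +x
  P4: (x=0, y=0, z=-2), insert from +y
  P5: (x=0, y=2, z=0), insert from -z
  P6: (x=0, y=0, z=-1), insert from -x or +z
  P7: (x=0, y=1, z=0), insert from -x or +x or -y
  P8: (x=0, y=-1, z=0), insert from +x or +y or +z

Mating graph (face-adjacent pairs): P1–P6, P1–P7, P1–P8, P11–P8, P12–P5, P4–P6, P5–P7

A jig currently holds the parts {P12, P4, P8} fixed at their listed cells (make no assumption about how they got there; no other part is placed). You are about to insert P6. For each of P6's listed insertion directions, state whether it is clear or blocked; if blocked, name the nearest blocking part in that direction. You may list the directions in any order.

-x: ray from P6(0, 0, -1) has no placed part ⇒ clear
+z: ray from P6(0, 0, -1) has no placed part ⇒ clear

+z: clear; -x: clear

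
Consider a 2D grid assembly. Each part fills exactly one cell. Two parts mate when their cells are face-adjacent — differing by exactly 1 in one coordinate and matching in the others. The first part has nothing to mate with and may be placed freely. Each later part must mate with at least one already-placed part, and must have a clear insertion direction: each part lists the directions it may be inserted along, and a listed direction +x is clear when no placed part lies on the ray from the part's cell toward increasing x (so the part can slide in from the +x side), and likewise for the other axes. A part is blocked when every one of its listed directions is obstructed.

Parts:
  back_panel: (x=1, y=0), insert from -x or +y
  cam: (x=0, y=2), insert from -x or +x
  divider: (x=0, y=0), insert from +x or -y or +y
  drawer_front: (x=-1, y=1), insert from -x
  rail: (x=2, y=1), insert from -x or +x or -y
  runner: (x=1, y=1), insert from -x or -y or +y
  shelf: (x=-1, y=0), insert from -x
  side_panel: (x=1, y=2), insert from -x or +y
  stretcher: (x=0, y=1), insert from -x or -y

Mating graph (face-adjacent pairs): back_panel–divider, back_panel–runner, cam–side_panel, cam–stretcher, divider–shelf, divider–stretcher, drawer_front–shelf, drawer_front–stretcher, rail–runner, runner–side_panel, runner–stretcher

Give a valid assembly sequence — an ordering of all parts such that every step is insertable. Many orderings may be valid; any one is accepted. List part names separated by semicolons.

drawer_front; stretcher; runner; side_panel; back_panel; divider; cam; rail; shelf

1. drawer_front@(-1, 1) [-x clear] — {drawer_front}
2. stretcher@(0, 1) [-y clear] — {drawer_front, stretcher}
3. runner@(1, 1) [-y clear] — {drawer_front, runner, stretcher}
4. side_panel@(1, 2) [-x clear] — {drawer_front, runner, side_panel, stretcher}
5. back_panel@(1, 0) [-x clear] — {back_panel, drawer_front, runner, side_panel, stretcher}
6. divider@(0, 0) [-y clear] — {back_panel, divider, drawer_front, runner, side_panel, stretcher}
7. cam@(0, 2) [-x clear] — {back_panel, cam, divider, drawer_front, runner, side_panel, stretcher}
8. rail@(2, 1) [+x clear] — {back_panel, cam, divider, drawer_front, rail, runner, side_panel, stretcher}
9. shelf@(-1, 0) [-x clear] — {back_panel, cam, divider, drawer_front, rail, runner, shelf, side_panel, stretcher}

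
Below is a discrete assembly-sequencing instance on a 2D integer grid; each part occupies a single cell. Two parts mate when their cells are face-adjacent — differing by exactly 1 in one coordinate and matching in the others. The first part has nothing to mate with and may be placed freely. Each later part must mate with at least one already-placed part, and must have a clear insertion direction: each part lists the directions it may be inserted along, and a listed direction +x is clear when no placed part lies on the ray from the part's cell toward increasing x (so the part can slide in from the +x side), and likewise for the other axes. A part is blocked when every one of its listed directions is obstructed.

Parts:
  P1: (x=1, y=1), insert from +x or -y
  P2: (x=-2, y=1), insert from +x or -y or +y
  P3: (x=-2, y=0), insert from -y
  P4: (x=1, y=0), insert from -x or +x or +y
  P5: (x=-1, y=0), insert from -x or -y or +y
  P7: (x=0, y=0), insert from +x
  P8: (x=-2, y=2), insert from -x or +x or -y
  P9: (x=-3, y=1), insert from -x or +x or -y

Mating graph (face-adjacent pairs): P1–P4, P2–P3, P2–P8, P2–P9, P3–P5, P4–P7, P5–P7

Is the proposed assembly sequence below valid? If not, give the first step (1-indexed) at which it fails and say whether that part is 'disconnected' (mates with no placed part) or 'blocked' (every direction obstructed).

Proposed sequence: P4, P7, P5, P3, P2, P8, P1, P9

Invalid at step 2 (blocked)

1. P4@(1, 0) [-x clear] — {P4}
2. P7@(0, 0) — +x all obstructed ⇒ blocked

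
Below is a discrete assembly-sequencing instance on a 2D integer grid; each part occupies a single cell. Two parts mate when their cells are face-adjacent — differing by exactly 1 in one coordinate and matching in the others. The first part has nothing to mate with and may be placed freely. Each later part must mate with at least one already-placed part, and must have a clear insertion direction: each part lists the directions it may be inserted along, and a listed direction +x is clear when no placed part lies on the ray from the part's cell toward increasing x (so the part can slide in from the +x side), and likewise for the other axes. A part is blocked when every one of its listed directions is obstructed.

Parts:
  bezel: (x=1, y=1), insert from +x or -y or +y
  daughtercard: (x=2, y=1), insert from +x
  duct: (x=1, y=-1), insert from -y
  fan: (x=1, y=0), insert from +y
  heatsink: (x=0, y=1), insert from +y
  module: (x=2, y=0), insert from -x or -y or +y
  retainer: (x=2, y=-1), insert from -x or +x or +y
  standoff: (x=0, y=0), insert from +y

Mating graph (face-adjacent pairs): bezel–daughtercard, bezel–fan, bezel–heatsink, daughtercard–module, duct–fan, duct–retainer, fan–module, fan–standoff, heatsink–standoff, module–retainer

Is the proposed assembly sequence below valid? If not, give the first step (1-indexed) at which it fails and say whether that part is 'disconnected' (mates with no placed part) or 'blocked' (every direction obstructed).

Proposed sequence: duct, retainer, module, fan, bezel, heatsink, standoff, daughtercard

Invalid at step 7 (blocked)

1. duct@(1, -1) [-y clear] — {duct}
2. retainer@(2, -1) [+x clear] — {duct, retainer}
3. module@(2, 0) [-x clear] — {duct, module, retainer}
4. fan@(1, 0) [+y clear] — {duct, fan, module, retainer}
5. bezel@(1, 1) [+x clear] — {bezel, duct, fan, module, retainer}
6. heatsink@(0, 1) [+y clear] — {bezel, duct, fan, heatsink, module, retainer}
7. standoff@(0, 0) — +y all obstructed ⇒ blocked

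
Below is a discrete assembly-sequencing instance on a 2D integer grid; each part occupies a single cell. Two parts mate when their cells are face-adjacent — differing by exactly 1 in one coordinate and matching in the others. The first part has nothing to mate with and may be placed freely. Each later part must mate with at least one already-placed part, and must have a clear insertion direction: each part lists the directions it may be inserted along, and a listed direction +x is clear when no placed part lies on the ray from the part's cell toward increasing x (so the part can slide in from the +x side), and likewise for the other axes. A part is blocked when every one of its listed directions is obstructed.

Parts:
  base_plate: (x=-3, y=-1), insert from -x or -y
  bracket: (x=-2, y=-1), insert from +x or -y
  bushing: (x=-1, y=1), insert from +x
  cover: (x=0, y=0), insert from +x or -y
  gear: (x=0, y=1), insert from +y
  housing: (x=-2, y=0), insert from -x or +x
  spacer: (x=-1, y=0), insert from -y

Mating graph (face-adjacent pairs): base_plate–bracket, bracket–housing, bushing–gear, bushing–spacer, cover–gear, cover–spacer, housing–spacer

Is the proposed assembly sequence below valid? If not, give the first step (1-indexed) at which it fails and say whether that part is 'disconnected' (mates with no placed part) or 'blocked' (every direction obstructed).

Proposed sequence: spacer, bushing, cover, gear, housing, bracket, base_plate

Valid

1. spacer@(-1, 0) [-y clear] — {spacer}
2. bushing@(-1, 1) [+x clear] — {bushing, spacer}
3. cover@(0, 0) [+x clear] — {bushing, cover, spacer}
4. gear@(0, 1) [+y clear] — {bushing, cover, gear, spacer}
5. housing@(-2, 0) [-x clear] — {bushing, cover, gear, housing, spacer}
6. bracket@(-2, -1) [+x clear] — {bracket, bushing, cover, gear, housing, spacer}
7. base_plate@(-3, -1) [-x clear] — {base_plate, bracket, bushing, cover, gear, housing, spacer}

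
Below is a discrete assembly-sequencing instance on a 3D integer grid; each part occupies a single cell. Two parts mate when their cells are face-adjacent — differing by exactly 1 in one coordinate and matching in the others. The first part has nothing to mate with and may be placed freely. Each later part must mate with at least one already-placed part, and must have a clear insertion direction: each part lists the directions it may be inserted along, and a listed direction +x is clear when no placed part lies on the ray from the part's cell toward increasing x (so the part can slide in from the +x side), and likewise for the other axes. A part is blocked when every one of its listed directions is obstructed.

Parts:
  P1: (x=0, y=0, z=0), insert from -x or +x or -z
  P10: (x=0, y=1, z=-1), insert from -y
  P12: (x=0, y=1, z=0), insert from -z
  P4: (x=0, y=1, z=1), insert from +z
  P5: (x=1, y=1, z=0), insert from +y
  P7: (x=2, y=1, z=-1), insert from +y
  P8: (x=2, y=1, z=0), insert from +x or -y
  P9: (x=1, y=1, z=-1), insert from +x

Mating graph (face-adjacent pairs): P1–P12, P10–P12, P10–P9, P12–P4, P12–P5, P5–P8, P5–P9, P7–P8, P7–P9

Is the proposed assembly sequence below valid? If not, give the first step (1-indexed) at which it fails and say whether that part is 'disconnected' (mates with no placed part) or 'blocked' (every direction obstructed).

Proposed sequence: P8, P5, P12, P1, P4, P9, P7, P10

1. P8@(2, 1, 0) [+x clear] — {P8}
2. P5@(1, 1, 0) [+y clear] — {P5, P8}
3. P12@(0, 1, 0) [-z clear] — {P12, P5, P8}
4. P1@(0, 0, 0) [-x clear] — {P1, P12, P5, P8}
5. P4@(0, 1, 1) [+z clear] — {P1, P12, P4, P5, P8}
6. P9@(1, 1, -1) [+x clear] — {P1, P12, P4, P5, P8, P9}
7. P7@(2, 1, -1) [+y clear] — {P1, P12, P4, P5, P7, P8, P9}
8. P10@(0, 1, -1) [-y clear] — {P1, P10, P12, P4, P5, P7, P8, P9}

Valid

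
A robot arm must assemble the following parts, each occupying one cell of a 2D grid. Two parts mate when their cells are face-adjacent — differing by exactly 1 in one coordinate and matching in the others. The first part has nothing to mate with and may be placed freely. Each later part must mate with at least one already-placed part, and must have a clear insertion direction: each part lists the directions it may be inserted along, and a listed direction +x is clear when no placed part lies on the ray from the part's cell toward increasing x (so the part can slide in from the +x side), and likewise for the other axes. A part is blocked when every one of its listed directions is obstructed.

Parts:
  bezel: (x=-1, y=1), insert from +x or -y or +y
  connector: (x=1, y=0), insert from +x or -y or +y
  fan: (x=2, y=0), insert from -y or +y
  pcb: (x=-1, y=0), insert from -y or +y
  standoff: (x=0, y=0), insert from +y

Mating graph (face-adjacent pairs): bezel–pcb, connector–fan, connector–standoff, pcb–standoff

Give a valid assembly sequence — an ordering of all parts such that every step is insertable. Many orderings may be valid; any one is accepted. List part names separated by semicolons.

1. pcb@(-1, 0) [-y clear] — {pcb}
2. bezel@(-1, 1) [+x clear] — {bezel, pcb}
3. standoff@(0, 0) [+y clear] — {bezel, pcb, standoff}
4. connector@(1, 0) [+x clear] — {bezel, connector, pcb, standoff}
5. fan@(2, 0) [-y clear] — {bezel, connector, fan, pcb, standoff}

pcb; bezel; standoff; connector; fan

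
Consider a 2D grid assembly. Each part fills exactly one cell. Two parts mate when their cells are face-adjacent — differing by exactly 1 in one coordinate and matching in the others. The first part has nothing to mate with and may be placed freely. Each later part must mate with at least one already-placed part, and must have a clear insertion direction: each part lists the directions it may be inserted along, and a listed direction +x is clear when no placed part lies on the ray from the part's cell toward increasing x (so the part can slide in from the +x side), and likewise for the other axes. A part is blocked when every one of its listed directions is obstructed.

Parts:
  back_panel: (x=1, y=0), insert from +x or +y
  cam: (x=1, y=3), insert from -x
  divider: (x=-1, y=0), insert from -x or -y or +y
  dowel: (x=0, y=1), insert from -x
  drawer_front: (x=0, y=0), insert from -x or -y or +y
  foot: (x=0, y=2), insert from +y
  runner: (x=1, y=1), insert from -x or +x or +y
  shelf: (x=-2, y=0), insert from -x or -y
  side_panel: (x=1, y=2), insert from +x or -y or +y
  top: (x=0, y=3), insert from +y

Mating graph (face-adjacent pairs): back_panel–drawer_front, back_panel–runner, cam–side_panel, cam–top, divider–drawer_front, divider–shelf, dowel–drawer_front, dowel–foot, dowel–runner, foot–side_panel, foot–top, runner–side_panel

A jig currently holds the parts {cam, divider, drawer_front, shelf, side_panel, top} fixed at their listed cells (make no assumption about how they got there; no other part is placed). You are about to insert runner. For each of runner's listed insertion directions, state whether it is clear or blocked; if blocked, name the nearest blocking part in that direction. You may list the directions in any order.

+x: clear; +y: blocked by side_panel; -x: clear

-x: ray from runner(1, 1) has no placed part ⇒ clear
+x: ray from runner(1, 1) has no placed part ⇒ clear
+y: nearest on ray is side_panel@(1, 2) ⇒ blocked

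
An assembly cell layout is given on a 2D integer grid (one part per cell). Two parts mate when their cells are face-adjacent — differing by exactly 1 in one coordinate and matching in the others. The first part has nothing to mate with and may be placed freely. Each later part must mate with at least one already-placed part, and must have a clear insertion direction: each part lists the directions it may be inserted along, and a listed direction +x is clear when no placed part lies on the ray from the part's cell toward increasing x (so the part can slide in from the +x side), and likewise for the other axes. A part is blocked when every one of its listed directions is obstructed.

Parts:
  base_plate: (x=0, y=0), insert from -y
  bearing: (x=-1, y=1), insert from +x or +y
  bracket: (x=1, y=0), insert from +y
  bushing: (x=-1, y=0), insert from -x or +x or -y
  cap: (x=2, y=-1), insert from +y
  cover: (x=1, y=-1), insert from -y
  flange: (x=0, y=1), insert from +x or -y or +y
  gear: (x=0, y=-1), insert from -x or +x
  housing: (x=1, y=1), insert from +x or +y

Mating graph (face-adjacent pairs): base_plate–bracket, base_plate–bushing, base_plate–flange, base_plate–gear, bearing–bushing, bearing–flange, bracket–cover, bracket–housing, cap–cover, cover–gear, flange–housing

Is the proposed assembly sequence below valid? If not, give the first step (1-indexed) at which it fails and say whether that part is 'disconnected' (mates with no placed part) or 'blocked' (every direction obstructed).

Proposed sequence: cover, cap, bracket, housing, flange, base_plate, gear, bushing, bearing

1. cover@(1, -1) [-y clear] — {cover}
2. cap@(2, -1) [+y clear] — {cap, cover}
3. bracket@(1, 0) [+y clear] — {bracket, cap, cover}
4. housing@(1, 1) [+x clear] — {bracket, cap, cover, housing}
5. flange@(0, 1) [-y clear] — {bracket, cap, cover, flange, housing}
6. base_plate@(0, 0) [-y clear] — {base_plate, bracket, cap, cover, flange, housing}
7. gear@(0, -1) [-x clear] — {base_plate, bracket, cap, cover, flange, gear, housing}
8. bushing@(-1, 0) [-x clear] — {base_plate, bracket, bushing, cap, cover, flange, gear, housing}
9. bearing@(-1, 1) [+y clear] — {base_plate, bearing, bracket, bushing, cap, cover, flange, gear, housing}

Valid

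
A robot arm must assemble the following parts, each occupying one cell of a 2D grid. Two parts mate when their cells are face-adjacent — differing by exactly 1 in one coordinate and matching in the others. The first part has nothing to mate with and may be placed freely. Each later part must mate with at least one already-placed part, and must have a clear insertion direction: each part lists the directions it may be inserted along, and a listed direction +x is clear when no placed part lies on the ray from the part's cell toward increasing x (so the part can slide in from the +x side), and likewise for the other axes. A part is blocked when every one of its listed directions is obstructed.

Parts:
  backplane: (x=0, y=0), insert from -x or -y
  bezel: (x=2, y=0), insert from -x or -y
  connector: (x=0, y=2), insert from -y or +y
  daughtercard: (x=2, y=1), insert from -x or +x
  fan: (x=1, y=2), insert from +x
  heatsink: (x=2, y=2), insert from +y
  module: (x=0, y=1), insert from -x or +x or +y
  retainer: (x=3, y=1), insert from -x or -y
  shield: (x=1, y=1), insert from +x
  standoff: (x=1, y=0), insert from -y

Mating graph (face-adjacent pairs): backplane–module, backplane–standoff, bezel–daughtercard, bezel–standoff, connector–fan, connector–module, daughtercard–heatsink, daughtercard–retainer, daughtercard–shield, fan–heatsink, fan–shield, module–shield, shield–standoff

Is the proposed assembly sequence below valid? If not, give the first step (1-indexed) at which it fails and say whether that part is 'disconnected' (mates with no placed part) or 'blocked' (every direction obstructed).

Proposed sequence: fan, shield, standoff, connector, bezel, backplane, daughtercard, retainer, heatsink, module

Valid

1. fan@(1, 2) [+x clear] — {fan}
2. shield@(1, 1) [+x clear] — {fan, shield}
3. standoff@(1, 0) [-y clear] — {fan, shield, standoff}
4. connector@(0, 2) [-y clear] — {connector, fan, shield, standoff}
5. bezel@(2, 0) [-y clear] — {bezel, connector, fan, shield, standoff}
6. backplane@(0, 0) [-x clear] — {backplane, bezel, connector, fan, shield, standoff}
7. daughtercard@(2, 1) [+x clear] — {backplane, bezel, connector, daughtercard, fan, shield, standoff}
8. retainer@(3, 1) [-y clear] — {backplane, bezel, connector, daughtercard, fan, retainer, shield, standoff}
9. heatsink@(2, 2) [+y clear] — {backplane, bezel, connector, daughtercard, fan, heatsink, retainer, shield, standoff}
10. module@(0, 1) [-x clear] — {backplane, bezel, connector, daughtercard, fan, heatsink, module, retainer, shield, standoff}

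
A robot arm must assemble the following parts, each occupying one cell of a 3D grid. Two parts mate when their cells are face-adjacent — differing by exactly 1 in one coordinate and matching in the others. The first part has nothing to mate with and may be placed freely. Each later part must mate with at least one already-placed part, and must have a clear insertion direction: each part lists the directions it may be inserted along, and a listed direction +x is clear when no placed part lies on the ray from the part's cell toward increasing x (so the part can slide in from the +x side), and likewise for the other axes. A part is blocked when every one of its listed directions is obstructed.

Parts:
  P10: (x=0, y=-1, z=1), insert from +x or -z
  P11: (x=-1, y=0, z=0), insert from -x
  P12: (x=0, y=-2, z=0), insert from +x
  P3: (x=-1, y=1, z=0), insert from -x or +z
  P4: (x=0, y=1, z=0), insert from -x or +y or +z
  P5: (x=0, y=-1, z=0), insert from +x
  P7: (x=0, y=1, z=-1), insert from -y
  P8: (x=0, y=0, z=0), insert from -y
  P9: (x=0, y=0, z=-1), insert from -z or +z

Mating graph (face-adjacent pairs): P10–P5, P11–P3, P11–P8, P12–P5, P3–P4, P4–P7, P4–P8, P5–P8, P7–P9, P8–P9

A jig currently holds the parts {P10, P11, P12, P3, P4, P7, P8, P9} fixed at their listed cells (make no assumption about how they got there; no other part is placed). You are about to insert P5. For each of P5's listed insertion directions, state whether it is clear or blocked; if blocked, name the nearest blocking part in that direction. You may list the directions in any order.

+x: clear

+x: ray from P5(0, -1, 0) has no placed part ⇒ clear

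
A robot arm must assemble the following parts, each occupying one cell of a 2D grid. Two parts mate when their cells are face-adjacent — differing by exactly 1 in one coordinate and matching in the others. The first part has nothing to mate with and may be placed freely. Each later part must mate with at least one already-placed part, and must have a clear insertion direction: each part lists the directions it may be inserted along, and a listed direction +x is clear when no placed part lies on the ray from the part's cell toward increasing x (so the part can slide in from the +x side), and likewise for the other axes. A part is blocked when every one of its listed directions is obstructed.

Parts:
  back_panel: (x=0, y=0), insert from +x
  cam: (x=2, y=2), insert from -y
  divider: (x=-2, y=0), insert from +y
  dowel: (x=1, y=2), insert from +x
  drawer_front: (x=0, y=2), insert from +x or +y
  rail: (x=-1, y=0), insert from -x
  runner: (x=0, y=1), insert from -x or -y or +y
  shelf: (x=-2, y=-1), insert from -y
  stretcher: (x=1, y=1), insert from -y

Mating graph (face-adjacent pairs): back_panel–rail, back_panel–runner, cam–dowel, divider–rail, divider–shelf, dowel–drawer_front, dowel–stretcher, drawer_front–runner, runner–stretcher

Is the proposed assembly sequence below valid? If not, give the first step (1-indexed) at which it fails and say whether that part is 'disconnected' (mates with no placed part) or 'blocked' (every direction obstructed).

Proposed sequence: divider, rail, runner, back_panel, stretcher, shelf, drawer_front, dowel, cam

1. divider@(-2, 0) [+y clear] — {divider}
2. rail@(-1, 0) — -x all obstructed ⇒ blocked

Invalid at step 2 (blocked)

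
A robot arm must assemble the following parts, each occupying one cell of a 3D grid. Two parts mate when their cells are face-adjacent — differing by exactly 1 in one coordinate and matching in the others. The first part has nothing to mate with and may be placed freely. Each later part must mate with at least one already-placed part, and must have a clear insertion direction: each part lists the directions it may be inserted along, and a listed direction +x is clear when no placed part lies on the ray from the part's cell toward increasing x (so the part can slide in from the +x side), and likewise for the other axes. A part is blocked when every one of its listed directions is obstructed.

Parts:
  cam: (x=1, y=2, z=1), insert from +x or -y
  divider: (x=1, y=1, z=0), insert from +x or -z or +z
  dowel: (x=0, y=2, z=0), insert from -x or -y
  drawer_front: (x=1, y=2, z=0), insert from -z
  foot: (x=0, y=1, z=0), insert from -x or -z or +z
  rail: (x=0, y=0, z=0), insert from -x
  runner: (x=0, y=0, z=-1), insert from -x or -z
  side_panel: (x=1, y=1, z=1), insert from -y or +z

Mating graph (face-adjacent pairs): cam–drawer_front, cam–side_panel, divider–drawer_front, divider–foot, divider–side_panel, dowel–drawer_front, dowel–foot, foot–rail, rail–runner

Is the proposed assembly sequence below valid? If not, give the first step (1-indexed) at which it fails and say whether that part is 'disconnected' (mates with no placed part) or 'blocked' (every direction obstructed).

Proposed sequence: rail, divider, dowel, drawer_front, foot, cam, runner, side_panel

Invalid at step 2 (disconnected)

1. rail@(0, 0, 0) [-x clear] — {rail}
2. divider@(1, 1, 0) — no placed neighbour ⇒ disconnected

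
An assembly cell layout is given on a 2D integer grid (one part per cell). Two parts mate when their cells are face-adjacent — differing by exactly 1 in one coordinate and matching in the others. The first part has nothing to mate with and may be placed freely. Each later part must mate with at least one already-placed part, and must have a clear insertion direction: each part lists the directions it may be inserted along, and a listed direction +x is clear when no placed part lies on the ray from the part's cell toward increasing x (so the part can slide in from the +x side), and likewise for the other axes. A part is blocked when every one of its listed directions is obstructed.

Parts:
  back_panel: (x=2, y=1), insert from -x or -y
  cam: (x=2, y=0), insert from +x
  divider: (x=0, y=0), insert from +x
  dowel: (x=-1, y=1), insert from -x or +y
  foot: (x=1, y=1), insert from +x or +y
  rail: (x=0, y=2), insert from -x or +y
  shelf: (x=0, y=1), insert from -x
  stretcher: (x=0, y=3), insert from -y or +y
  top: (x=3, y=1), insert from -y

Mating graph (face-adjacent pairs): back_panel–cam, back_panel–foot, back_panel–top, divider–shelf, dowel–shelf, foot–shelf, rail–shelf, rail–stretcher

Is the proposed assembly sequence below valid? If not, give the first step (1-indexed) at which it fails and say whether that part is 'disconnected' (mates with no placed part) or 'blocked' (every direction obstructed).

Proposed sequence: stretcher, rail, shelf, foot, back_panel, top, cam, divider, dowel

1. stretcher@(0, 3) [-y clear] — {stretcher}
2. rail@(0, 2) [-x clear] — {rail, stretcher}
3. shelf@(0, 1) [-x clear] — {rail, shelf, stretcher}
4. foot@(1, 1) [+x clear] — {foot, rail, shelf, stretcher}
5. back_panel@(2, 1) [-y clear] — {back_panel, foot, rail, shelf, stretcher}
6. top@(3, 1) [-y clear] — {back_panel, foot, rail, shelf, stretcher, top}
7. cam@(2, 0) [+x clear] — {back_panel, cam, foot, rail, shelf, stretcher, top}
8. divider@(0, 0) — +x all obstructed ⇒ blocked

Invalid at step 8 (blocked)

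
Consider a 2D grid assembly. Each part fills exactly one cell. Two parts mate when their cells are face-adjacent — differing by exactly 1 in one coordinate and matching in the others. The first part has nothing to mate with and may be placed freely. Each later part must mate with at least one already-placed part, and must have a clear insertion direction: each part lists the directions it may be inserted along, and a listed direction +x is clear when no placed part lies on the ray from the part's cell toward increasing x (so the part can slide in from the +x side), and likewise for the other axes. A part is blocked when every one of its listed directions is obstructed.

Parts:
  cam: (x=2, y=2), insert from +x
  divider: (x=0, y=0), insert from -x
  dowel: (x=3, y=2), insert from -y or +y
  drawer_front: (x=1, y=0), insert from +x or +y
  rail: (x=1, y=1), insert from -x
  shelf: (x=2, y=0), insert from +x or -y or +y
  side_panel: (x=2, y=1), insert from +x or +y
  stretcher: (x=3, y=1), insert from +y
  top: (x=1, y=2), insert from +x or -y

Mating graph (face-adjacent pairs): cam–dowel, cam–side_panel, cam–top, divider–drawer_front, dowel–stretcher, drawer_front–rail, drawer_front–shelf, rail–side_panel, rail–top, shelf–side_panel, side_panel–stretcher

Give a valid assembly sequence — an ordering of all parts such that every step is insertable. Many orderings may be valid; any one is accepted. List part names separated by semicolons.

1. side_panel@(2, 1) [+x clear] — {side_panel}
2. shelf@(2, 0) [+x clear] — {shelf, side_panel}
3. drawer_front@(1, 0) [+y clear] — {drawer_front, shelf, side_panel}
4. rail@(1, 1) [-x clear] — {drawer_front, rail, shelf, side_panel}
5. top@(1, 2) [+x clear] — {drawer_front, rail, shelf, side_panel, top}
6. stretcher@(3, 1) [+y clear] — {drawer_front, rail, shelf, side_panel, stretcher, top}
7. cam@(2, 2) [+x clear] — {cam, drawer_front, rail, shelf, side_panel, stretcher, top}
8. dowel@(3, 2) [+y clear] — {cam, dowel, drawer_front, rail, shelf, side_panel, stretcher, top}
9. divider@(0, 0) [-x clear] — {cam, divider, dowel, drawer_front, rail, shelf, side_panel, stretcher, top}

side_panel; shelf; drawer_front; rail; top; stretcher; cam; dowel; divider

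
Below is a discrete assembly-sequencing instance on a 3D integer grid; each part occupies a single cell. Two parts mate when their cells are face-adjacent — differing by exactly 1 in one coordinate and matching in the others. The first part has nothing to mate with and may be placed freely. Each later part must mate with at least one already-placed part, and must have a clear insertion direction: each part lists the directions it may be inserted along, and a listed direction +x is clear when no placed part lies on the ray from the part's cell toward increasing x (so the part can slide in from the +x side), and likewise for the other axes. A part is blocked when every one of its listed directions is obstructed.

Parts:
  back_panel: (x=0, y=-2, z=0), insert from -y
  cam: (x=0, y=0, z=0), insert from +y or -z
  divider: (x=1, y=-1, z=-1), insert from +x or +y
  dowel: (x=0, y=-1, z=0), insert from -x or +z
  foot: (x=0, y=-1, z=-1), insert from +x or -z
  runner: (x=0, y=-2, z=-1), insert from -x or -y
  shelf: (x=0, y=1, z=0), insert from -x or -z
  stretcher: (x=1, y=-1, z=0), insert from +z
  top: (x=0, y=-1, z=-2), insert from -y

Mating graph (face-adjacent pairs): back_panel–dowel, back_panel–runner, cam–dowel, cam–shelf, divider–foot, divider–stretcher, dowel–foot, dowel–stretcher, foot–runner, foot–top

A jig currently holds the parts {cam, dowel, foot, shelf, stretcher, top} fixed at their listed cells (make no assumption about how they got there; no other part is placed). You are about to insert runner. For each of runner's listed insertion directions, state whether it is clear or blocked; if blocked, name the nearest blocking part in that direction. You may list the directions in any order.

-x: ray from runner(0, -2, -1) has no placed part ⇒ clear
-y: ray from runner(0, -2, -1) has no placed part ⇒ clear

-x: clear; -y: clear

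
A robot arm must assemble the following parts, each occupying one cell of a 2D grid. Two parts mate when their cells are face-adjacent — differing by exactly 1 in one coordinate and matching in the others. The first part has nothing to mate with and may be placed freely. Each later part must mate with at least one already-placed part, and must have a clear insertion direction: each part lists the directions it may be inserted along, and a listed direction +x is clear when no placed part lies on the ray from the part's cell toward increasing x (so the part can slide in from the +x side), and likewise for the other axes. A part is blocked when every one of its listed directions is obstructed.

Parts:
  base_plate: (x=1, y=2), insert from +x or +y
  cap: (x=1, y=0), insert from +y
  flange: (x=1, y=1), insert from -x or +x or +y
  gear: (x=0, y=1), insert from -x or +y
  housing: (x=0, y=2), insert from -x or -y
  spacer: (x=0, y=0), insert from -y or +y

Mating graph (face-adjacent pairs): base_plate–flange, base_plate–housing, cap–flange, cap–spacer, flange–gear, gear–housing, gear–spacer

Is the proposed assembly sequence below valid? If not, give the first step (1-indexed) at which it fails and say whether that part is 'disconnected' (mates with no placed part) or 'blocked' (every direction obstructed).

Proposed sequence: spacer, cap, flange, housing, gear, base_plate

1. spacer@(0, 0) [-y clear] — {spacer}
2. cap@(1, 0) [+y clear] — {cap, spacer}
3. flange@(1, 1) [-x clear] — {cap, flange, spacer}
4. housing@(0, 2) — no placed neighbour ⇒ disconnected

Invalid at step 4 (disconnected)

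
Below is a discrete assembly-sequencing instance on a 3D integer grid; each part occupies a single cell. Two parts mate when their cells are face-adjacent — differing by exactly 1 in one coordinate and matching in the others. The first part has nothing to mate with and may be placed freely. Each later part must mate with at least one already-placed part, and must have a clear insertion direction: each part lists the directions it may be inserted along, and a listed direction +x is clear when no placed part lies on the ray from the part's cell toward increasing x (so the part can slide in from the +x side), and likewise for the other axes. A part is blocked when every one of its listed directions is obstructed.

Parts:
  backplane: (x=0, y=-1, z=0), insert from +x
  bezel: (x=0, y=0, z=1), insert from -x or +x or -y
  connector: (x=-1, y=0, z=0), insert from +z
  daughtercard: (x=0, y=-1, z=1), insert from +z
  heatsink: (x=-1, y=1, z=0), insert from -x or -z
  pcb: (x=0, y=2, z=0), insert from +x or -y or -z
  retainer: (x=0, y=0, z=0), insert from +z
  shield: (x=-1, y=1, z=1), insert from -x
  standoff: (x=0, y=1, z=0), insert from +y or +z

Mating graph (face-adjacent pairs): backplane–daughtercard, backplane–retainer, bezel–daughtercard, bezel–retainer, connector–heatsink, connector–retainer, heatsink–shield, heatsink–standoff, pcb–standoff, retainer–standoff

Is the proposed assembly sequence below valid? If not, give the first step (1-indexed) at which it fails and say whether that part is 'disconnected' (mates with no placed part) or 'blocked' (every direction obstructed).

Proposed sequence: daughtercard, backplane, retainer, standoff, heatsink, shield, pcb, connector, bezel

Valid

1. daughtercard@(0, -1, 1) [+z clear] — {daughtercard}
2. backplane@(0, -1, 0) [+x clear] — {backplane, daughtercard}
3. retainer@(0, 0, 0) [+z clear] — {backplane, daughtercard, retainer}
4. standoff@(0, 1, 0) [+y clear] — {backplane, daughtercard, retainer, standoff}
5. heatsink@(-1, 1, 0) [-x clear] — {backplane, daughtercard, heatsink, retainer, standoff}
6. shield@(-1, 1, 1) [-x clear] — {backplane, daughtercard, heatsink, retainer, shield, standoff}
7. pcb@(0, 2, 0) [+x clear] — {backplane, daughtercard, heatsink, pcb, retainer, shield, standoff}
8. connector@(-1, 0, 0) [+z clear] — {backplane, connector, daughtercard, heatsink, pcb, retainer, shield, standoff}
9. bezel@(0, 0, 1) [-x clear] — {backplane, bezel, connector, daughtercard, heatsink, pcb, retainer, shield, standoff}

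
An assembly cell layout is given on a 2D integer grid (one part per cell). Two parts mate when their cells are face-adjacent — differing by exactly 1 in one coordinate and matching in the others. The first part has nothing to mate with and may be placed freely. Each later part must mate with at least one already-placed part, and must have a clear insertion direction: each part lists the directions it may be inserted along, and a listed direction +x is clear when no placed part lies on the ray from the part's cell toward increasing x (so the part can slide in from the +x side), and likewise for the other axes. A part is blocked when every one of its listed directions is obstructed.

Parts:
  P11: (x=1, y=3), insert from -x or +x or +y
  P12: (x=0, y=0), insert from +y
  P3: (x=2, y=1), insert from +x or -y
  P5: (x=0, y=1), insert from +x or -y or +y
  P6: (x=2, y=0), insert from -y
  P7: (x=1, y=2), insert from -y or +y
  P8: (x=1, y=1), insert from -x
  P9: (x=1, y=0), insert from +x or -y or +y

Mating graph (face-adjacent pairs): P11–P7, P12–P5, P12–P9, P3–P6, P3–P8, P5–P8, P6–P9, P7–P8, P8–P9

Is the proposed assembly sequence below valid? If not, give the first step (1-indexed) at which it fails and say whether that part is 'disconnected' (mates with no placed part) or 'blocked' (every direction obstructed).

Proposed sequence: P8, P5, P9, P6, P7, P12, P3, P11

1. P8@(1, 1) [-x clear] — {P8}
2. P5@(0, 1) [-y clear] — {P5, P8}
3. P9@(1, 0) [+x clear] — {P5, P8, P9}
4. P6@(2, 0) [-y clear] — {P5, P6, P8, P9}
5. P7@(1, 2) [+y clear] — {P5, P6, P7, P8, P9}
6. P12@(0, 0) — +y all obstructed ⇒ blocked

Invalid at step 6 (blocked)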